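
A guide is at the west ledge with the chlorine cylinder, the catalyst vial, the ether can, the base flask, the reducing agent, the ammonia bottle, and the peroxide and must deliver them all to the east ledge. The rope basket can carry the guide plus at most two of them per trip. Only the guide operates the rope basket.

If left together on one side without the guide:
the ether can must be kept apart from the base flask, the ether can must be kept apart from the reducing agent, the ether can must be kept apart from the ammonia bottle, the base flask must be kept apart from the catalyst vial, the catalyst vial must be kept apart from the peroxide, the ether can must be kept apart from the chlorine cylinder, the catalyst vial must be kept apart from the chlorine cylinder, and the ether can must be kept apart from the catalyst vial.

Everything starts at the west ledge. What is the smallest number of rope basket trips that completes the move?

Counting alone: the guide can take at most 2 across per trip to the east ledge, so moving all 7 needs at least 4 loaded trips out, with a return between consecutive ones — at least 7 crossings.
The safety rule pushes this higher. Following every safe sequence of crossings, the most of the 7 that can be at the east ledge as the rope basket arrives there on crossings 7, 9 is 5, 6 respectively — never all 7.
So no plan with fewer than 11 crossings exists, and this one achieves 11:
1. Guide goes to the east ledge with the catalyst vial and the ether can.  [the west ledge: the ammonia bottle, the base flask, the chlorine cylinder, the peroxide, the reducing agent | the east ledge: the catalyst vial, the ether can]
2. Guide goes back to the west ledge with the catalyst vial.  [the west ledge: the ammonia bottle, the base flask, the catalyst vial, the chlorine cylinder, the peroxide, the reducing agent | the east ledge: the ether can]
3. Guide goes to the east ledge with the catalyst vial and the reducing agent.  [the west ledge: the ammonia bottle, the base flask, the chlorine cylinder, the peroxide | the east ledge: the catalyst vial, the ether can, the reducing agent]
4. Guide goes back to the west ledge with the ether can.  [the west ledge: the ammonia bottle, the base flask, the chlorine cylinder, the ether can, the peroxide | the east ledge: the catalyst vial, the reducing agent]
5. Guide goes to the east ledge with the ammonia bottle and the ether can.  [the west ledge: the base flask, the chlorine cylinder, the peroxide | the east ledge: the ammonia bottle, the catalyst vial, the ether can, the reducing agent]
6. Guide goes back to the west ledge with the ether can.  [the west ledge: the base flask, the chlorine cylinder, the ether can, the peroxide | the east ledge: the ammonia bottle, the catalyst vial, the reducing agent]
7. Guide goes to the east ledge with the base flask and the chlorine cylinder.  [the west ledge: the ether can, the peroxide | the east ledge: the ammonia bottle, the base flask, the catalyst vial, the chlorine cylinder, the reducing agent]
8. Guide goes back to the west ledge with the catalyst vial.  [the west ledge: the catalyst vial, the ether can, the peroxide | the east ledge: the ammonia bottle, the base flask, the chlorine cylinder, the reducing agent]
9. Guide goes to the east ledge with the catalyst vial and the peroxide.  [the west ledge: the ether can | the east ledge: the ammonia bottle, the base flask, the catalyst vial, the chlorine cylinder, the peroxide, the reducing agent]
10. Guide goes back to the west ledge with the catalyst vial.  [the west ledge: the catalyst vial, the ether can | the east ledge: the ammonia bottle, the base flask, the chlorine cylinder, the peroxide, the reducing agent]
11. Guide goes to the east ledge with the catalyst vial and the ether can.  [the west ledge: — | the east ledge: the ammonia bottle, the base flask, the catalyst vial, the chlorine cylinder, the ether can, the peroxide, the reducing agent]

11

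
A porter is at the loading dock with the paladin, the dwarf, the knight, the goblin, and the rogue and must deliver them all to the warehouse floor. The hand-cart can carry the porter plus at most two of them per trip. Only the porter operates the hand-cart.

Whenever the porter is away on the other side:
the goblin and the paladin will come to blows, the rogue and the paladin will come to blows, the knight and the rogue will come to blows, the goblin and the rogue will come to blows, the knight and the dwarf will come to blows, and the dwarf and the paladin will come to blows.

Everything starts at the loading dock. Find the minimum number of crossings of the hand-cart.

Whatever the first load, the items left behind include a forbidden pair without the porter. No opening move is safe, so no plan exists.

impossible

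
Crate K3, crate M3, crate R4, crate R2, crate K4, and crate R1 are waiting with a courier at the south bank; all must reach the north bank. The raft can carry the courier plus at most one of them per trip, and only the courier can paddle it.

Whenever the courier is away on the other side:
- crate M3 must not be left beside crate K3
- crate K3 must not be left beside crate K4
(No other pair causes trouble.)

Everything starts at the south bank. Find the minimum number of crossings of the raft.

Counting alone: the courier can take at most 1 across per trip to the north bank, so moving all 6 needs at least 6 loaded trips out, with a return between consecutive ones — at least 11 crossings.
The safety rule pushes this higher. Following every safe sequence of crossings, the most of the 6 that can be at the north bank as the raft arrives there on crossing 11 is 5 — never all 6.
So no plan with fewer than 13 crossings exists, and this one achieves 13:
1. Courier goes to the north bank with crate K3.  [the south bank: crate K4, crate M3, crate R1, crate R2, crate R4 | the north bank: crate K3]
2. Courier goes back to the south bank alone.  [the south bank: crate K4, crate M3, crate R1, crate R2, crate R4 | the north bank: crate K3]
3. Courier goes to the north bank with crate M3.  [the south bank: crate K4, crate R1, crate R2, crate R4 | the north bank: crate K3, crate M3]
4. Courier goes back to the south bank with crate K3.  [the south bank: crate K3, crate K4, crate R1, crate R2, crate R4 | the north bank: crate M3]
5. Courier goes to the north bank with crate K4.  [the south bank: crate K3, crate R1, crate R2, crate R4 | the north bank: crate K4, crate M3]
6. Courier goes back to the south bank alone.  [the south bank: crate K3, crate R1, crate R2, crate R4 | the north bank: crate K4, crate M3]
7. Courier goes to the north bank with crate R4.  [the south bank: crate K3, crate R1, crate R2 | the north bank: crate K4, crate M3, crate R4]
8. Courier goes back to the south bank alone.  [the south bank: crate K3, crate R1, crate R2 | the north bank: crate K4, crate M3, crate R4]
9. Courier goes to the north bank with crate R2.  [the south bank: crate K3, crate R1 | the north bank: crate K4, crate M3, crate R2, crate R4]
10. Courier goes back to the south bank alone.  [the south bank: crate K3, crate R1 | the north bank: crate K4, crate M3, crate R2, crate R4]
11. Courier goes to the north bank with crate R1.  [the south bank: crate K3 | the north bank: crate K4, crate M3, crate R1, crate R2, crate R4]
12. Courier goes back to the south bank alone.  [the south bank: crate K3 | the north bank: crate K4, crate M3, crate R1, crate R2, crate R4]
13. Courier goes to the north bank with crate K3.  [the south bank: — | the north bank: crate K3, crate K4, crate M3, crate R1, crate R2, crate R4]

13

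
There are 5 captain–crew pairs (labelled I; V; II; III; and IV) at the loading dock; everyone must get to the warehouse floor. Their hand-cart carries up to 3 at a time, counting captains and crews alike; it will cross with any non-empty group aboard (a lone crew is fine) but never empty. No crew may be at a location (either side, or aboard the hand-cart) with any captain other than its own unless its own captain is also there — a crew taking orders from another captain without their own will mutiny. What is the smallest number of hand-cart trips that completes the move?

11

Counting alone: each trip to the warehouse floor takes at most 3 across and each return brings at least 1 back, so after t trips out (and t−1 returns) at most 3t − (t−1) of the 10 are across; that first reaches 10 at t = 5, so at least 9 crossings are needed.
The safety rule pushes this higher. Following every safe sequence of crossings, the most of the 10 that can be at the warehouse floor as the hand-cart arrives there on crossing 9 is 9 — never all 10.
So no plan with fewer than 11 crossings exists, and this one achieves 11:
1. captain I and crew I cross → the warehouse floor.
2. captain I crosses ← the loading dock.
3. crew II, crew III, and crew V cross → the warehouse floor.
4. crew I crosses ← the loading dock.
5. captain II, captain III, and captain V cross → the warehouse floor.
6. captain V and crew V cross ← the loading dock.
7. captain I, captain IV, and captain V cross → the warehouse floor.
8. crew II crosses ← the loading dock.
9. crew I and crew V cross → the warehouse floor.
10. crew I crosses ← the loading dock.
11. crew I, crew II, and crew IV cross → the warehouse floor.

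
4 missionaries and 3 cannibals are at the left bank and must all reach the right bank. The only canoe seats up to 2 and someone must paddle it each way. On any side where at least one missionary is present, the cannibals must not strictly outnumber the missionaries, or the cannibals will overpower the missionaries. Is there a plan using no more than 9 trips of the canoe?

Counting alone: each trip to the right bank takes at most 2 across and each return brings at least 1 back, so after t trips out (and t−1 returns) at most 2t − (t−1) of the 7 are across; that first reaches 7 at t = 6, so at least 11 crossings are needed.
Since 9 < 11, 9 crossings cannot be enough. (The shortest complete plan in fact takes 11:)
1. 2 cannibals → the right bank.  (the left bank: 4M 1C; the right bank: 0M 2C)
2. 1 cannibal ← the left bank.  (the left bank: 4M 2C; the right bank: 0M 1C)
3. 2 cannibals → the right bank.  (the left bank: 4M 0C; the right bank: 0M 3C)
4. 1 cannibal ← the left bank.  (the left bank: 4M 1C; the right bank: 0M 2C)
5. 2 missionaries → the right bank.  (the left bank: 2M 1C; the right bank: 2M 2C)
6. 1 cannibal ← the left bank.  (the left bank: 2M 2C; the right bank: 2M 1C)
7. 1 missionary and 1 cannibal → the right bank.  (the left bank: 1M 1C; the right bank: 3M 2C)
8. 1 missionary ← the left bank.  (the left bank: 2M 1C; the right bank: 2M 2C)
9. 1 missionary and 1 cannibal → the right bank.  (the left bank: 1M 0C; the right bank: 3M 3C)
10. 1 cannibal ← the left bank.  (the left bank: 1M 1C; the right bank: 3M 2C)
11. 1 missionary and 1 cannibal → the right bank.  (the left bank: 0M 0C; the right bank: 4M 3C)

No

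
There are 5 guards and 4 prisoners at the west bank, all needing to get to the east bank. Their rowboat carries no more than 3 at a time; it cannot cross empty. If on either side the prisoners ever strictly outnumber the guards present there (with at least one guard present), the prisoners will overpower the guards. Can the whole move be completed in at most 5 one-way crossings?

Counting alone: each trip to the east bank takes at most 3 across and each return brings at least 1 back, so after t trips out (and t−1 returns) at most 3t − (t−1) of the 9 are across; that first reaches 9 at t = 4, so at least 7 crossings are needed.
Since 5 < 7, 5 crossings cannot be enough. (The shortest complete plan in fact takes 7:)
1. 3 prisoners → the east bank.  (the west bank: 5G 1P; the east bank: 0G 3P)
2. 1 prisoner ← the west bank.  (the west bank: 5G 2P; the east bank: 0G 2P)
3. 3 guards → the east bank.  (the west bank: 2G 2P; the east bank: 3G 2P)
4. 1 guard ← the west bank.  (the west bank: 3G 2P; the east bank: 2G 2P)
5. 2 guards and 1 prisoner → the east bank.  (the west bank: 1G 1P; the east bank: 4G 3P)
6. 1 guard ← the west bank.  (the west bank: 2G 1P; the east bank: 3G 3P)
7. 2 guards and 1 prisoner → the east bank.  (the west bank: 0G 0P; the east bank: 5G 4P)

No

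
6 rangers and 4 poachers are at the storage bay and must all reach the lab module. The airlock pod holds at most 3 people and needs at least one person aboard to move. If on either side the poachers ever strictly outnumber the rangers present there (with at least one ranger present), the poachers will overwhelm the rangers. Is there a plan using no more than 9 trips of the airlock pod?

Yes — this plan uses 9 crossings (≤ 9):
1. 2 poachers → the lab module.  (the storage bay: 6R 2P; the lab module: 0R 2P)
2. 1 poacher ← the storage bay.  (the storage bay: 6R 3P; the lab module: 0R 1P)
3. 3 poachers → the lab module.  (the storage bay: 6R 0P; the lab module: 0R 4P)
4. 1 poacher ← the storage bay.  (the storage bay: 6R 1P; the lab module: 0R 3P)
5. 3 rangers → the lab module.  (the storage bay: 3R 1P; the lab module: 3R 3P)
6. 1 poacher ← the storage bay.  (the storage bay: 3R 2P; the lab module: 3R 2P)
7. 1 ranger and 2 poachers → the lab module.  (the storage bay: 2R 0P; the lab module: 4R 4P)
8. 1 poacher ← the storage bay.  (the storage bay: 2R 1P; the lab module: 4R 3P)
9. 2 rangers and 1 poacher → the lab module.  (the storage bay: 0R 0P; the lab module: 6R 4P)

Yes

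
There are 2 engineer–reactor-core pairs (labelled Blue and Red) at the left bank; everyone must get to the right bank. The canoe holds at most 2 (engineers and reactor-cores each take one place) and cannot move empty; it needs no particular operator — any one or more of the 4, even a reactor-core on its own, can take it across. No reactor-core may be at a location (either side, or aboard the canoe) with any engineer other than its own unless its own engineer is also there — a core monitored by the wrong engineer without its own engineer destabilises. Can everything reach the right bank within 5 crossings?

Yes — this plan uses 5 crossings (≤ 5):
1. engineer Blue and reactor-core Blue cross → the right bank.
2. engineer Blue crosses ← the left bank.
3. engineer Blue and engineer Red cross → the right bank.
4. engineer Red crosses ← the left bank.
5. engineer Red and reactor-core Red cross → the right bank.

Yes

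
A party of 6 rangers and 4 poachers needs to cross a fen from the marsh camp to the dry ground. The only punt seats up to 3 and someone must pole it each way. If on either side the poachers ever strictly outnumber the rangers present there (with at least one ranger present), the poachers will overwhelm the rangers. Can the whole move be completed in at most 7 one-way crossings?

No

Counting alone: each trip to the dry ground takes at most 3 across and each return brings at least 1 back, so after t trips out (and t−1 returns) at most 3t − (t−1) of the 10 are across; that first reaches 10 at t = 5, so at least 9 crossings are needed.
Since 7 < 9, 7 crossings cannot be enough. (The shortest complete plan in fact takes 9:)
1. 2 poachers → the dry ground.  (the marsh camp: 6R 2P; the dry ground: 0R 2P)
2. 1 poacher ← the marsh camp.  (the marsh camp: 6R 3P; the dry ground: 0R 1P)
3. 3 poachers → the dry ground.  (the marsh camp: 6R 0P; the dry ground: 0R 4P)
4. 1 poacher ← the marsh camp.  (the marsh camp: 6R 1P; the dry ground: 0R 3P)
5. 3 rangers → the dry ground.  (the marsh camp: 3R 1P; the dry ground: 3R 3P)
6. 1 poacher ← the marsh camp.  (the marsh camp: 3R 2P; the dry ground: 3R 2P)
7. 1 ranger and 2 poachers → the dry ground.  (the marsh camp: 2R 0P; the dry ground: 4R 4P)
8. 1 poacher ← the marsh camp.  (the marsh camp: 2R 1P; the dry ground: 4R 3P)
9. 2 rangers and 1 poacher → the dry ground.  (the marsh camp: 0R 0P; the dry ground: 6R 4P)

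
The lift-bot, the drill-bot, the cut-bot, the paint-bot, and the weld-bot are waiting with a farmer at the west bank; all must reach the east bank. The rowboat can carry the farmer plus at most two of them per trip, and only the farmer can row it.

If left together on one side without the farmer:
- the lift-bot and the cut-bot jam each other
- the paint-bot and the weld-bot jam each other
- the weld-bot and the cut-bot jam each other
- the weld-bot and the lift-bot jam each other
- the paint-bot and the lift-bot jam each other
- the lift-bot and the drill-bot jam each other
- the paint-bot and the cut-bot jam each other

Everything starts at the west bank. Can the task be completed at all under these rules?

Whatever the first load, the items left behind include a forbidden pair without the farmer. No opening move is safe, so no plan exists.

No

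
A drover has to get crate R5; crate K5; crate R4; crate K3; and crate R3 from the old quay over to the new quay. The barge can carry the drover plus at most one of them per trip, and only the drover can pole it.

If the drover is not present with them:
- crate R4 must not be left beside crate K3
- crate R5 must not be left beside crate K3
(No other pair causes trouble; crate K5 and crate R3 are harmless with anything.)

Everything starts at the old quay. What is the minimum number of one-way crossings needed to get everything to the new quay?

11

Counting alone: the drover can take at most 1 across per trip to the new quay, so moving all 5 needs at least 5 loaded trips out, with a return between consecutive ones — at least 9 crossings.
The safety rule pushes this higher. Following every safe sequence of crossings, the most of the 5 that can be at the new quay as the barge arrives there on crossing 9 is 4 — never all 5.
So no plan with fewer than 11 crossings exists, and this one achieves 11:
1. Drover goes to the new quay with crate K3.  [the old quay: crate K5, crate R3, crate R4, crate R5 | the new quay: crate K3]
2. Drover goes back to the old quay alone.  [the old quay: crate K5, crate R3, crate R4, crate R5 | the new quay: crate K3]
3. Drover goes to the new quay with crate R5.  [the old quay: crate K5, crate R3, crate R4 | the new quay: crate K3, crate R5]
4. Drover goes back to the old quay with crate K3.  [the old quay: crate K3, crate K5, crate R3, crate R4 | the new quay: crate R5]
5. Drover goes to the new quay with crate R4.  [the old quay: crate K3, crate K5, crate R3 | the new quay: crate R4, crate R5]
6. Drover goes back to the old quay alone.  [the old quay: crate K3, crate K5, crate R3 | the new quay: crate R4, crate R5]
7. Drover goes to the new quay with crate K5.  [the old quay: crate K3, crate R3 | the new quay: crate K5, crate R4, crate R5]
8. Drover goes back to the old quay alone.  [the old quay: crate K3, crate R3 | the new quay: crate K5, crate R4, crate R5]
9. Drover goes to the new quay with crate R3.  [the old quay: crate K3 | the new quay: crate K5, crate R3, crate R4, crate R5]
10. Drover goes back to the old quay alone.  [the old quay: crate K3 | the new quay: crate K5, crate R3, crate R4, crate R5]
11. Drover goes to the new quay with crate K3.  [the old quay: — | the new quay: crate K3, crate K5, crate R3, crate R4, crate R5]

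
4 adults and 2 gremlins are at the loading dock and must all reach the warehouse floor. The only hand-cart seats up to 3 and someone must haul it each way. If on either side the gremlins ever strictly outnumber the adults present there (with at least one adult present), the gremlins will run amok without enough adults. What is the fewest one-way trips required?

Counting alone: each trip to the warehouse floor takes at most 3 across and each return brings at least 1 back, so after t trips out (and t−1 returns) at most 3t − (t−1) of the 6 are across; that first reaches 6 at t = 3, so at least 5 crossings are needed.
The plan below uses exactly 5 crossings, so it is optimal:
1. 2 gremlins → the warehouse floor.  (the loading dock: 4A 0G; the warehouse floor: 0A 2G)
2. 1 gremlin ← the loading dock.  (the loading dock: 4A 1G; the warehouse floor: 0A 1G)
3. 2 adults and 1 gremlin → the warehouse floor.  (the loading dock: 2A 0G; the warehouse floor: 2A 2G)
4. 1 gremlin ← the loading dock.  (the loading dock: 2A 1G; the warehouse floor: 2A 1G)
5. 2 adults and 1 gremlin → the warehouse floor.  (the loading dock: 0A 0G; the warehouse floor: 4A 2G)

5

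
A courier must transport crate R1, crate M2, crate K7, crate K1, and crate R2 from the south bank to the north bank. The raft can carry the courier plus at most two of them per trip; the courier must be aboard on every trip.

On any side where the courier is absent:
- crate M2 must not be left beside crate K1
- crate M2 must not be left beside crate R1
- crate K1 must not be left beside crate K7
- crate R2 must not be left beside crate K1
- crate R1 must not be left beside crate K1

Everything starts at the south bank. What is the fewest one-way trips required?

Counting alone: the courier can take at most 2 across per trip to the north bank, so moving all 5 needs at least 3 loaded trips out, with a return between consecutive ones — at least 5 crossings.
The safety rule pushes this higher. Following every safe sequence of crossings, the most of the 5 that can be at the north bank as the raft arrives there on crossing 5 is 4 — never all 5.
So no plan with fewer than 7 crossings exists, and this one achieves 7:
1. Courier goes to the north bank with crate K1 and crate R1.  [the south bank: crate K7, crate M2, crate R2 | the north bank: crate K1, crate R1]
2. Courier goes back to the south bank with crate R1.  [the south bank: crate K7, crate M2, crate R1, crate R2 | the north bank: crate K1]
3. Courier goes to the north bank with crate K7 and crate R1.  [the south bank: crate M2, crate R2 | the north bank: crate K1, crate K7, crate R1]
4. Courier goes back to the south bank with crate K1.  [the south bank: crate K1, crate M2, crate R2 | the north bank: crate K7, crate R1]
5. Courier goes to the north bank with crate M2 and crate R2.  [the south bank: crate K1 | the north bank: crate K7, crate M2, crate R1, crate R2]
6. Courier goes back to the south bank with crate R1.  [the south bank: crate K1, crate R1 | the north bank: crate K7, crate M2, crate R2]
7. Courier goes to the north bank with crate K1 and crate R1.  [the south bank: — | the north bank: crate K1, crate K7, crate M2, crate R1, crate R2]

7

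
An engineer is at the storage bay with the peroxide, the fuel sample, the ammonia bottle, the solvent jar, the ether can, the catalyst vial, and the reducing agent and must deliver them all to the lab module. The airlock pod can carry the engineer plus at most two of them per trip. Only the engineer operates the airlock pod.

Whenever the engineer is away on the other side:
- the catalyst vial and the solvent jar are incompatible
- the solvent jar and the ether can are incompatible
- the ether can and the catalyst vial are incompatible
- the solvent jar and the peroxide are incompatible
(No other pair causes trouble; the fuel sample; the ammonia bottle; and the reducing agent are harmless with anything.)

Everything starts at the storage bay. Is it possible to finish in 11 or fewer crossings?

Yes

Yes — this plan uses 11 crossings (≤ 11):
1. Engineer goes to the lab module with the ether can and the solvent jar.  [the storage bay: the ammonia bottle, the catalyst vial, the fuel sample, the peroxide, the reducing agent | the lab module: the ether can, the solvent jar]
2. Engineer goes back to the storage bay with the solvent jar.  [the storage bay: the ammonia bottle, the catalyst vial, the fuel sample, the peroxide, the reducing agent, the solvent jar | the lab module: the ether can]
3. Engineer goes to the lab module with the peroxide and the solvent jar.  [the storage bay: the ammonia bottle, the catalyst vial, the fuel sample, the reducing agent | the lab module: the ether can, the peroxide, the solvent jar]
4. Engineer goes back to the storage bay with the solvent jar.  [the storage bay: the ammonia bottle, the catalyst vial, the fuel sample, the reducing agent, the solvent jar | the lab module: the ether can, the peroxide]
5. Engineer goes to the lab module with the fuel sample and the solvent jar.  [the storage bay: the ammonia bottle, the catalyst vial, the reducing agent | the lab module: the ether can, the fuel sample, the peroxide, the solvent jar]
6. Engineer goes back to the storage bay with the solvent jar.  [the storage bay: the ammonia bottle, the catalyst vial, the reducing agent, the solvent jar | the lab module: the ether can, the fuel sample, the peroxide]
7. Engineer goes to the lab module with the ammonia bottle and the solvent jar.  [the storage bay: the catalyst vial, the reducing agent | the lab module: the ammonia bottle, the ether can, the fuel sample, the peroxide, the solvent jar]
8. Engineer goes back to the storage bay with the solvent jar.  [the storage bay: the catalyst vial, the reducing agent, the solvent jar | the lab module: the ammonia bottle, the ether can, the fuel sample, the peroxide]
9. Engineer goes to the lab module with the reducing agent and the solvent jar.  [the storage bay: the catalyst vial | the lab module: the ammonia bottle, the ether can, the fuel sample, the peroxide, the reducing agent, the solvent jar]
10. Engineer goes back to the storage bay with the solvent jar.  [the storage bay: the catalyst vial, the solvent jar | the lab module: the ammonia bottle, the ether can, the fuel sample, the peroxide, the reducing agent]
11. Engineer goes to the lab module with the catalyst vial and the solvent jar.  [the storage bay: — | the lab module: the ammonia bottle, the catalyst vial, the ether can, the fuel sample, the peroxide, the reducing agent, the solvent jar]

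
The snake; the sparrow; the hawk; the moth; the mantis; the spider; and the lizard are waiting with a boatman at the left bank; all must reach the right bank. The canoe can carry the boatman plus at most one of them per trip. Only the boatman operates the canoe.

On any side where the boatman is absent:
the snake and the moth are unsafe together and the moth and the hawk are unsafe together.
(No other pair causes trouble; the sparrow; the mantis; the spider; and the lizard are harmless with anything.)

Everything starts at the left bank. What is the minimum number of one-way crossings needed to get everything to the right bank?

Counting alone: the boatman can take at most 1 across per trip to the right bank, so moving all 7 needs at least 7 loaded trips out, with a return between consecutive ones — at least 13 crossings.
The safety rule pushes this higher. Following every safe sequence of crossings, the most of the 7 that can be at the right bank as the canoe arrives there on crossing 13 is 6 — never all 7.
So no plan with fewer than 15 crossings exists, and this one achieves 15:
1. Boatman goes to the right bank with the moth.  [the left bank: the hawk, the lizard, the mantis, the snake, the sparrow, the spider | the right bank: the moth]
2. Boatman goes back to the left bank alone.  [the left bank: the hawk, the lizard, the mantis, the snake, the sparrow, the spider | the right bank: the moth]
3. Boatman goes to the right bank with the snake.  [the left bank: the hawk, the lizard, the mantis, the sparrow, the spider | the right bank: the moth, the snake]
4. Boatman goes back to the left bank with the moth.  [the left bank: the hawk, the lizard, the mantis, the moth, the sparrow, the spider | the right bank: the snake]
5. Boatman goes to the right bank with the hawk.  [the left bank: the lizard, the mantis, the moth, the sparrow, the spider | the right bank: the hawk, the snake]
6. Boatman goes back to the left bank alone.  [the left bank: the lizard, the mantis, the moth, the sparrow, the spider | the right bank: the hawk, the snake]
7. Boatman goes to the right bank with the sparrow.  [the left bank: the lizard, the mantis, the moth, the spider | the right bank: the hawk, the snake, the sparrow]
8. Boatman goes back to the left bank alone.  [the left bank: the lizard, the mantis, the moth, the spider | the right bank: the hawk, the snake, the sparrow]
9. Boatman goes to the right bank with the mantis.  [the left bank: the lizard, the moth, the spider | the right bank: the hawk, the mantis, the snake, the sparrow]
10. Boatman goes back to the left bank alone.  [the left bank: the lizard, the moth, the spider | the right bank: the hawk, the mantis, the snake, the sparrow]
11. Boatman goes to the right bank with the spider.  [the left bank: the lizard, the moth | the right bank: the hawk, the mantis, the snake, the sparrow, the spider]
12. Boatman goes back to the left bank alone.  [the left bank: the lizard, the moth | the right bank: the hawk, the mantis, the snake, the sparrow, the spider]
13. Boatman goes to the right bank with the lizard.  [the left bank: the moth | the right bank: the hawk, the lizard, the mantis, the snake, the sparrow, the spider]
14. Boatman goes back to the left bank alone.  [the left bank: the moth | the right bank: the hawk, the lizard, the mantis, the snake, the sparrow, the spider]
15. Boatman goes to the right bank with the moth.  [the left bank: — | the right bank: the hawk, the lizard, the mantis, the moth, the snake, the sparrow, the spider]

15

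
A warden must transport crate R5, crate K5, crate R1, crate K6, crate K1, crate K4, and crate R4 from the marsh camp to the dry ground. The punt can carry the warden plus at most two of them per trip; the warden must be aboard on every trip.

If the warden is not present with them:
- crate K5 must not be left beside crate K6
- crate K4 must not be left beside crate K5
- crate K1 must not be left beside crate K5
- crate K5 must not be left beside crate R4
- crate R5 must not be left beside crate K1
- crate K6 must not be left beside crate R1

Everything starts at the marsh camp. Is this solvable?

Whatever the first load, the items left behind include a forbidden pair without the warden. No opening move is safe, so no plan exists.

No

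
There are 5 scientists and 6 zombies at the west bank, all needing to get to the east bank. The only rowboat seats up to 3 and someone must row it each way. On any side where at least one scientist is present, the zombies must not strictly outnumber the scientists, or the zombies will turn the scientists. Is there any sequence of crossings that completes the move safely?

No

The zombies already outnumber the scientists at the west bank before anyone moves, so the starting position itself is disallowed.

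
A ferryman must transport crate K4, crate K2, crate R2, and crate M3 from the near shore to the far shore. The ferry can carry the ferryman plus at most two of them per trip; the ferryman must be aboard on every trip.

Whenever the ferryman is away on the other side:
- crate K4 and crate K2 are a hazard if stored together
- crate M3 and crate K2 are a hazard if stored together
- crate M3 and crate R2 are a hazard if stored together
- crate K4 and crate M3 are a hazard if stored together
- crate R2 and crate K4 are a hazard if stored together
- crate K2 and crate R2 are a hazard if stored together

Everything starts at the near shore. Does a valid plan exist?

No

Whatever the first load, the items left behind include a forbidden pair without the ferryman. No opening move is safe, so no plan exists.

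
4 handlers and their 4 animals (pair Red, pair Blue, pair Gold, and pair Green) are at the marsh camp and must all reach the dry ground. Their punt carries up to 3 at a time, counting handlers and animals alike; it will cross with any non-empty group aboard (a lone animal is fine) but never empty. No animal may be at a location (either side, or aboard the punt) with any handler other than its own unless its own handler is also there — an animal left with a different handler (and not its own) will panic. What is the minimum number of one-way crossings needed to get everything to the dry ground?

Counting alone: each trip to the dry ground takes at most 3 across and each return brings at least 1 back, so after t trips out (and t−1 returns) at most 3t − (t−1) of the 8 are across; that first reaches 8 at t = 4, so at least 7 crossings are needed.
The safety rule pushes this higher. Following every safe sequence of crossings, the most of the 8 that can be at the dry ground as the punt arrives there on crossing 7 is 7 — never all 8.
So no plan with fewer than 9 crossings exists, and this one achieves 9:
1. animal Red and handler Red cross → the dry ground.
2. handler Red crosses ← the marsh camp.
3. animal Blue, handler Blue, and handler Red cross → the dry ground.
4. animal Red and handler Red cross ← the marsh camp.
5. handler Gold, handler Green, and handler Red cross → the dry ground.
6. animal Blue crosses ← the marsh camp.
7. animal Blue and animal Red cross → the dry ground.
8. animal Red crosses ← the marsh camp.
9. animal Gold, animal Green, and animal Red cross → the dry ground.

9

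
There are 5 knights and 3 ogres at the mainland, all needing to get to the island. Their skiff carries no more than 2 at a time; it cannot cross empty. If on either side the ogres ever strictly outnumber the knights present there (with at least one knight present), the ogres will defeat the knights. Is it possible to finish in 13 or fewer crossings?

Yes

Yes — this plan uses 13 crossings (≤ 13):
1. 2 ogres → the island.  (the mainland: 5K 1O; the island: 0K 2O)
2. 1 ogre ← the mainland.  (the mainland: 5K 2O; the island: 0K 1O)
3. 2 ogres → the island.  (the mainland: 5K 0O; the island: 0K 3O)
4. 1 ogre ← the mainland.  (the mainland: 5K 1O; the island: 0K 2O)
5. 2 knights → the island.  (the mainland: 3K 1O; the island: 2K 2O)
6. 1 ogre ← the mainland.  (the mainland: 3K 2O; the island: 2K 1O)
7. 1 knight and 1 ogre → the island.  (the mainland: 2K 1O; the island: 3K 2O)
8. 1 ogre ← the mainland.  (the mainland: 2K 2O; the island: 3K 1O)
9. 2 ogres → the island.  (the mainland: 2K 0O; the island: 3K 3O)
10. 1 ogre ← the mainland.  (the mainland: 2K 1O; the island: 3K 2O)
11. 1 knight and 1 ogre → the island.  (the mainland: 1K 0O; the island: 4K 3O)
12. 1 ogre ← the mainland.  (the mainland: 1K 1O; the island: 4K 2O)
13. 1 knight and 1 ogre → the island.  (the mainland: 0K 0O; the island: 5K 3O)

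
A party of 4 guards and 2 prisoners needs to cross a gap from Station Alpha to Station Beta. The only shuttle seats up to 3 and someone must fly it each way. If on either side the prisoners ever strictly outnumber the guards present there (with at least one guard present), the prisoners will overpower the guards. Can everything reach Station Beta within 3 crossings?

No

Counting alone: each trip to Station Beta takes at most 3 across and each return brings at least 1 back, so after t trips out (and t−1 returns) at most 3t − (t−1) of the 6 are across; that first reaches 6 at t = 3, so at least 5 crossings are needed.
Since 3 < 5, 3 crossings cannot be enough. (The shortest complete plan in fact takes 5:)
1. 2 prisoners → Station Beta.  (Station Alpha: 4G 0P; Station Beta: 0G 2P)
2. 1 prisoner ← Station Alpha.  (Station Alpha: 4G 1P; Station Beta: 0G 1P)
3. 2 guards and 1 prisoner → Station Beta.  (Station Alpha: 2G 0P; Station Beta: 2G 2P)
4. 1 prisoner ← Station Alpha.  (Station Alpha: 2G 1P; Station Beta: 2G 1P)
5. 2 guards and 1 prisoner → Station Beta.  (Station Alpha: 0G 0P; Station Beta: 4G 2P)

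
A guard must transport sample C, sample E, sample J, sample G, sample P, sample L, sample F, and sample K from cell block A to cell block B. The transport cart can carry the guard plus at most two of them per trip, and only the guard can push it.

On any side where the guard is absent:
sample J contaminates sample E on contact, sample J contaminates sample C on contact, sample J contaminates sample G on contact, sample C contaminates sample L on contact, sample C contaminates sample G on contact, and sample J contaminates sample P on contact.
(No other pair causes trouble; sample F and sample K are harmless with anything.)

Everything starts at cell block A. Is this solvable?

Yes

1. Guard goes to cell block B with sample C and sample J.  [cell block A: sample E, sample F, sample G, sample K, sample L, sample P | cell block B: sample C, sample J]
2. Guard goes back to cell block A with sample C.  [cell block A: sample C, sample E, sample F, sample G, sample K, sample L, sample P | cell block B: sample J]
3. Guard goes to cell block B with sample C and sample E.  [cell block A: sample F, sample G, sample K, sample L, sample P | cell block B: sample C, sample E, sample J]
4. Guard goes back to cell block A with sample J.  [cell block A: sample F, sample G, sample J, sample K, sample L, sample P | cell block B: sample C, sample E]
5. Guard goes to cell block B with sample J and sample P.  [cell block A: sample F, sample G, sample K, sample L | cell block B: sample C, sample E, sample J, sample P]
6. Guard goes back to cell block A with sample J.  [cell block A: sample F, sample G, sample J, sample K, sample L | cell block B: sample C, sample E, sample P]
7. Guard goes to cell block B with sample F and sample J.  [cell block A: sample G, sample K, sample L | cell block B: sample C, sample E, sample F, sample J, sample P]
8. Guard goes back to cell block A with sample J.  [cell block A: sample G, sample J, sample K, sample L | cell block B: sample C, sample E, sample F, sample P]
9. Guard goes to cell block B with sample J and sample K.  [cell block A: sample G, sample L | cell block B: sample C, sample E, sample F, sample J, sample K, sample P]
10. Guard goes back to cell block A with sample J.  [cell block A: sample G, sample J, sample L | cell block B: sample C, sample E, sample F, sample K, sample P]
11. Guard goes to cell block B with sample G and sample L.  [cell block A: sample J | cell block B: sample C, sample E, sample F, sample G, sample K, sample L, sample P]
12. Guard goes back to cell block A with sample C.  [cell block A: sample C, sample J | cell block B: sample E, sample F, sample G, sample K, sample L, sample P]
13. Guard goes to cell block B with sample C and sample J.  [cell block A: — | cell block B: sample C, sample E, sample F, sample G, sample J, sample K, sample L, sample P]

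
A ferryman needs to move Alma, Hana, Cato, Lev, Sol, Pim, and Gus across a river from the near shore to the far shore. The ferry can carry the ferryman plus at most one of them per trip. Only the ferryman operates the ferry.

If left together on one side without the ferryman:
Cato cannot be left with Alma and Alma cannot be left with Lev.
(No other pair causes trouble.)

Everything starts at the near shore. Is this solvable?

1. Ferryman goes to the far shore with Alma.
2. Ferryman goes back to the near shore alone.
3. Ferryman goes to the far shore with Hana.
4. Ferryman goes back to the near shore alone.
5. Ferryman goes to the far shore with Cato.
6. Ferryman goes back to the near shore with Alma.
7. Ferryman goes to the far shore with Lev.
8. Ferryman goes back to the near shore alone.
9. Ferryman goes to the far shore with Sol.
10. Ferryman goes back to the near shore alone.
11. Ferryman goes to the far shore with Pim.
12. Ferryman goes back to the near shore alone.
13. Ferryman goes to the far shore with Gus.
14. Ferryman goes back to the near shore alone.
15. Ferryman goes to the far shore with Alma.

Yes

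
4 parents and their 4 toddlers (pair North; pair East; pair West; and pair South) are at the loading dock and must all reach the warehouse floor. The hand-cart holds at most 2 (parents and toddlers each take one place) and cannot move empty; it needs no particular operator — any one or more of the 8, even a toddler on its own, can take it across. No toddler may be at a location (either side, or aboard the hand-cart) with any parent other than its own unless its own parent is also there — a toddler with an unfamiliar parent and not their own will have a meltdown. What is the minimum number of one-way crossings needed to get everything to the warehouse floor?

Following every safe sequence of crossings from the start, the most of the 8 that can be at the warehouse floor as the hand-cart arrives there on crossings 1, 3, 5 is 2, 3, 4 respectively; the best ever achieved is 4 of 8.
From crossing 7 on, no configuration arises that was not already reachable earlier: only 44 distinct safe configurations (who is on which side, and where the hand-cart is) can ever be reached, none of them has everyone across, and every continuation just revisits them. So no valid plan exists.

impossible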